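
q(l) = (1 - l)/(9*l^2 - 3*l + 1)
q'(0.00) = 2.00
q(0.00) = 1.00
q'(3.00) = 0.01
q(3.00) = -0.03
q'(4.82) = 0.00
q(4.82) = -0.02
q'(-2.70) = 0.02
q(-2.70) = 0.05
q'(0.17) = -1.42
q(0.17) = 1.11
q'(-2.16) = 0.03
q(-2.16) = 0.06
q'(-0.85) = 0.24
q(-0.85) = 0.18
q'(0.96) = -0.17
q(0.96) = 0.01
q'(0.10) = 0.46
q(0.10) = 1.14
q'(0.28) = -3.12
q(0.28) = 0.83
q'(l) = (1 - l)*(3 - 18*l)/(9*l^2 - 3*l + 1)^2 - 1/(9*l^2 - 3*l + 1)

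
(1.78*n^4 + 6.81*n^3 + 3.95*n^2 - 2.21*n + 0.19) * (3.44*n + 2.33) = 6.1232*n^5 + 27.5738*n^4 + 29.4553*n^3 + 1.6011*n^2 - 4.4957*n + 0.4427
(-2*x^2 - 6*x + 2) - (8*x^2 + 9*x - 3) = -10*x^2 - 15*x + 5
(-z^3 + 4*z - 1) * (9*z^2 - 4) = -9*z^5 + 40*z^3 - 9*z^2 - 16*z + 4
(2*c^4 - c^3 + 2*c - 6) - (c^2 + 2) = 2*c^4 - c^3 - c^2 + 2*c - 8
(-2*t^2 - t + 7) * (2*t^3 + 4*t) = -4*t^5 - 2*t^4 + 6*t^3 - 4*t^2 + 28*t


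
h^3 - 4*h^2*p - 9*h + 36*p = (h - 3)*(h + 3)*(h - 4*p)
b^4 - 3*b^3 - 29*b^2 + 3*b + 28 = (b - 7)*(b - 1)*(b + 1)*(b + 4)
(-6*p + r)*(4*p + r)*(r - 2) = -24*p^2*r + 48*p^2 - 2*p*r^2 + 4*p*r + r^3 - 2*r^2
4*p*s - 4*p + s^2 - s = (4*p + s)*(s - 1)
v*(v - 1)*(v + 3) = v^3 + 2*v^2 - 3*v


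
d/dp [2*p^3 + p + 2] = 6*p^2 + 1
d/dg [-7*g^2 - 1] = -14*g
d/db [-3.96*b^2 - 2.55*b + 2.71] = -7.92*b - 2.55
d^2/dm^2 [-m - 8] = 0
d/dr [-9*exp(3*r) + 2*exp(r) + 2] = (2 - 27*exp(2*r))*exp(r)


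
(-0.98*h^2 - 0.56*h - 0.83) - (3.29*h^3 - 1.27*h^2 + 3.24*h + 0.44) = -3.29*h^3 + 0.29*h^2 - 3.8*h - 1.27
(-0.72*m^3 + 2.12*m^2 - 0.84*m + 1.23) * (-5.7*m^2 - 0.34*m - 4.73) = 4.104*m^5 - 11.8392*m^4 + 7.4728*m^3 - 16.753*m^2 + 3.555*m - 5.8179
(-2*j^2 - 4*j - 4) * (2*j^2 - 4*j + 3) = -4*j^4 + 2*j^2 + 4*j - 12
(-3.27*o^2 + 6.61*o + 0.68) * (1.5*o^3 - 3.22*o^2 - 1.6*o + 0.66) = -4.905*o^5 + 20.4444*o^4 - 15.0322*o^3 - 14.9238*o^2 + 3.2746*o + 0.4488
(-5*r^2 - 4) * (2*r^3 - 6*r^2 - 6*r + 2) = -10*r^5 + 30*r^4 + 22*r^3 + 14*r^2 + 24*r - 8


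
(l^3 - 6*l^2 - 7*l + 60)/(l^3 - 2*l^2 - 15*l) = (l - 4)/l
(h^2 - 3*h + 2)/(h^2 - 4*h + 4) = (h - 1)/(h - 2)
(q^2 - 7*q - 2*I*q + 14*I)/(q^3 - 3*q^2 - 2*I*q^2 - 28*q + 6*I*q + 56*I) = 1/(q + 4)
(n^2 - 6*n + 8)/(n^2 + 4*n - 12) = (n - 4)/(n + 6)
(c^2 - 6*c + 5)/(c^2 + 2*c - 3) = (c - 5)/(c + 3)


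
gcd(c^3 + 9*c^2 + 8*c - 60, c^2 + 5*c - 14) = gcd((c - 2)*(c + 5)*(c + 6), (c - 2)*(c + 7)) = c - 2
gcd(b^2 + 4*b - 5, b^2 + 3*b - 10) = b + 5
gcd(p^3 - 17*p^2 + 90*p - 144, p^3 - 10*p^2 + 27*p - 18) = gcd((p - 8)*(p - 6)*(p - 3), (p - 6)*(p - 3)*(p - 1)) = p^2 - 9*p + 18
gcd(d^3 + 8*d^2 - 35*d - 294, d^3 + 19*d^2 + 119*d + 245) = d^2 + 14*d + 49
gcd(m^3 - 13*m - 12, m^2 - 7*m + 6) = 1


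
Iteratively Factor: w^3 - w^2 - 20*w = (w)*(w^2 - w - 20) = w*(w - 5)*(w + 4)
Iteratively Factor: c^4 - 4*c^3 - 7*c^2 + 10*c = (c - 1)*(c^3 - 3*c^2 - 10*c) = (c - 5)*(c - 1)*(c^2 + 2*c) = (c - 5)*(c - 1)*(c + 2)*(c)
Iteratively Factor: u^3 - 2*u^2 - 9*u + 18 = (u - 3)*(u^2 + u - 6) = (u - 3)*(u - 2)*(u + 3)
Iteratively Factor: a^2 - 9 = (a - 3)*(a + 3)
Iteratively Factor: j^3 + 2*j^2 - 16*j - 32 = (j - 4)*(j^2 + 6*j + 8) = (j - 4)*(j + 4)*(j + 2)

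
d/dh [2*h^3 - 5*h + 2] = 6*h^2 - 5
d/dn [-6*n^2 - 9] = -12*n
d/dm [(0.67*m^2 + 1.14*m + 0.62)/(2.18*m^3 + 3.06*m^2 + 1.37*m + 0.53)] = (-1.4606*m^4 - 4.9704*m^3 - 6.6253*m^2 - 3.0842*m - 0.2452)/(4.7524*m^6 + 13.3416*m^5 + 15.3368*m^4 + 10.6952*m^3 + 5.1205*m^2 + 1.4522*m + 0.2809)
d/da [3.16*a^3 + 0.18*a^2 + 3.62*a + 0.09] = 9.48*a^2 + 0.36*a + 3.62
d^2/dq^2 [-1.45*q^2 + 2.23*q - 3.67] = -2.90000000000000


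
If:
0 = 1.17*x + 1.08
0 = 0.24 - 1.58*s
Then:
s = 0.15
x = -0.92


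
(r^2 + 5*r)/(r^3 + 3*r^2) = (r + 5)/(r*(r + 3))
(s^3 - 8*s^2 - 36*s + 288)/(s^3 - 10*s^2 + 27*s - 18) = (s^2 - 2*s - 48)/(s^2 - 4*s + 3)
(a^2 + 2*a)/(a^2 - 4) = a/(a - 2)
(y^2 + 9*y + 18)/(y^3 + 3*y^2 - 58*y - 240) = (y + 3)/(y^2 - 3*y - 40)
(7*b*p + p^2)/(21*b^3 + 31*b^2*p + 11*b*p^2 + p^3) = p/(3*b^2 + 4*b*p + p^2)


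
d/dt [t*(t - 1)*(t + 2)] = 3*t^2 + 2*t - 2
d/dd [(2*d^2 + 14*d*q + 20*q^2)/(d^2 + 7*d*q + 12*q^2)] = q^2*(8*d + 28*q)/(d^2 + 7*d*q + 12*q^2)^2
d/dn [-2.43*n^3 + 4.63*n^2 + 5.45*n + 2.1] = -7.29*n^2 + 9.26*n + 5.45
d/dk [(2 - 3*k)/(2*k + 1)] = -7/(2*k + 1)^2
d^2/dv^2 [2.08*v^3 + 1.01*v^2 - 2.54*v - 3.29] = 12.48*v + 2.02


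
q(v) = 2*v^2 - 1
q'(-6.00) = -24.00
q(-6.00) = 71.00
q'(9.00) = 36.00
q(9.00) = 161.00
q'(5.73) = 22.92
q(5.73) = 64.67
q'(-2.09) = -8.36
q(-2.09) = 7.74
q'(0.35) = 1.40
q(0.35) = -0.76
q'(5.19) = 20.76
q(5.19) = 52.87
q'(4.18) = 16.72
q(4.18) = 33.94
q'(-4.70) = -18.80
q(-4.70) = 43.18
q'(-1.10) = -4.40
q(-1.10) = 1.42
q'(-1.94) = -7.76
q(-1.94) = 6.53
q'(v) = 4*v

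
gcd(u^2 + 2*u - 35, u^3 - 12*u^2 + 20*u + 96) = 1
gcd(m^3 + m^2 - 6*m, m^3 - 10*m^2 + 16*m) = m^2 - 2*m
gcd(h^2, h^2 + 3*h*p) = h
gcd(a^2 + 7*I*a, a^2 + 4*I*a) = a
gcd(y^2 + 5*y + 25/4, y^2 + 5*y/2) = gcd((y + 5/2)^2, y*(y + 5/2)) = y + 5/2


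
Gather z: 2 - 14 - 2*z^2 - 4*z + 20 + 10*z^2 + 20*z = 8*z^2 + 16*z + 8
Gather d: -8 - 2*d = -2*d - 8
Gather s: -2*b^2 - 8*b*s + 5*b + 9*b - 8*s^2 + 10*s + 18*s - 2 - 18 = -2*b^2 + 14*b - 8*s^2 + s*(28 - 8*b) - 20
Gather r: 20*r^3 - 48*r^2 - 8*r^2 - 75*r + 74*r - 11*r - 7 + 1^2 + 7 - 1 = 20*r^3 - 56*r^2 - 12*r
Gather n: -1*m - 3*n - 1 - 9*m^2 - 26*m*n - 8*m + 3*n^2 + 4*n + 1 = -9*m^2 - 9*m + 3*n^2 + n*(1 - 26*m)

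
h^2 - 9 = (h - 3)*(h + 3)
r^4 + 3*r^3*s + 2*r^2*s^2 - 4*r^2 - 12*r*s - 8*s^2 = (r - 2)*(r + 2)*(r + s)*(r + 2*s)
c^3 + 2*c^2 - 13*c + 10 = (c - 2)*(c - 1)*(c + 5)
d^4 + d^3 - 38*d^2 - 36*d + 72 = (d - 6)*(d - 1)*(d + 2)*(d + 6)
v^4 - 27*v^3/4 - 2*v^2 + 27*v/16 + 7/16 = (v - 7)*(v - 1/2)*(v + 1/4)*(v + 1/2)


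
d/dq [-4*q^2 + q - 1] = 1 - 8*q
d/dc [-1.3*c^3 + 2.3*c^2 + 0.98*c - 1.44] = -3.9*c^2 + 4.6*c + 0.98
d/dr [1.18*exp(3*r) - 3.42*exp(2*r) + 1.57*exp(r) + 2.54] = (3.54*exp(2*r) - 6.84*exp(r) + 1.57)*exp(r)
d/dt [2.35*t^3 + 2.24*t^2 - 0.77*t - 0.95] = 7.05*t^2 + 4.48*t - 0.77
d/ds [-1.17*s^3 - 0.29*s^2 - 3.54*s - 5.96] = -3.51*s^2 - 0.58*s - 3.54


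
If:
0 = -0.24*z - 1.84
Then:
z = -7.67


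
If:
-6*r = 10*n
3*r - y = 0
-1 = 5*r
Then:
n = 3/25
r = -1/5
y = -3/5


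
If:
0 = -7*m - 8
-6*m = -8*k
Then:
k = -6/7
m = -8/7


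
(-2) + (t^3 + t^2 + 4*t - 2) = t^3 + t^2 + 4*t - 4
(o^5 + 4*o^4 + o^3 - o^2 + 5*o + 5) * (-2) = -2*o^5 - 8*o^4 - 2*o^3 + 2*o^2 - 10*o - 10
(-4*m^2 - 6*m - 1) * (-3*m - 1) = 12*m^3 + 22*m^2 + 9*m + 1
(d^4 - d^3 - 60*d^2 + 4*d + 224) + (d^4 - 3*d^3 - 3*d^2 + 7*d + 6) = 2*d^4 - 4*d^3 - 63*d^2 + 11*d + 230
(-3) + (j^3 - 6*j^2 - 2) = j^3 - 6*j^2 - 5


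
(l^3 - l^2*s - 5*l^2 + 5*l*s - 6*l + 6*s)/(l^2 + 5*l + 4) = (l^2 - l*s - 6*l + 6*s)/(l + 4)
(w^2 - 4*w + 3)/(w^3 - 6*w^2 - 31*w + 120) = (w - 1)/(w^2 - 3*w - 40)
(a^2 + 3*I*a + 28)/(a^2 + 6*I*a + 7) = (a - 4*I)/(a - I)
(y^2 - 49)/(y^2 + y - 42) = (y - 7)/(y - 6)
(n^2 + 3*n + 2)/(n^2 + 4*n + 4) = (n + 1)/(n + 2)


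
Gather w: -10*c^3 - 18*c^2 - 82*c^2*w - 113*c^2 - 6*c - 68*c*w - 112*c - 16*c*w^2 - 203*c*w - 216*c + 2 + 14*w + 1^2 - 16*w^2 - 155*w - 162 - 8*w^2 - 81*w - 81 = -10*c^3 - 131*c^2 - 334*c + w^2*(-16*c - 24) + w*(-82*c^2 - 271*c - 222) - 240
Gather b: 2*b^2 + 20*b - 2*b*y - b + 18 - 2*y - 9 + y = 2*b^2 + b*(19 - 2*y) - y + 9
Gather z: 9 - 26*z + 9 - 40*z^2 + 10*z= -40*z^2 - 16*z + 18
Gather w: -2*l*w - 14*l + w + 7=-14*l + w*(1 - 2*l) + 7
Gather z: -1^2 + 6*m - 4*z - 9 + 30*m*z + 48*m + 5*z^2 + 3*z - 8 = 54*m + 5*z^2 + z*(30*m - 1) - 18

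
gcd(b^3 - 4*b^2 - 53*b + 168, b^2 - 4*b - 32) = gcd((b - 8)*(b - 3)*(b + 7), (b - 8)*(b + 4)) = b - 8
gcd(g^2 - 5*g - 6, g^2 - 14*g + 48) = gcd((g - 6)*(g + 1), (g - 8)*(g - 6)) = g - 6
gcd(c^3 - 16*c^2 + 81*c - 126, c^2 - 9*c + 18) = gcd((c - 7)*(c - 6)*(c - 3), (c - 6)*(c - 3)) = c^2 - 9*c + 18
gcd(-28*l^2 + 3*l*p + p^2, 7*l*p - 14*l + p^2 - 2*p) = 7*l + p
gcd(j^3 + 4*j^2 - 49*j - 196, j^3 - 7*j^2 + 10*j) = 1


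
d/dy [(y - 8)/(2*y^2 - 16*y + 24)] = (y^2/2 - 4*y - (y - 8)*(y - 4) + 6)/(y^2 - 8*y + 12)^2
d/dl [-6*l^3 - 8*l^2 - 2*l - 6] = -18*l^2 - 16*l - 2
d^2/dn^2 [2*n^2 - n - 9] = 4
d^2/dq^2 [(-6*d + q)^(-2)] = 6/(6*d - q)^4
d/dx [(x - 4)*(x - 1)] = 2*x - 5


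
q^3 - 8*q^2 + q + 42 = (q - 7)*(q - 3)*(q + 2)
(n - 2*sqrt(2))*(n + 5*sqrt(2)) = n^2 + 3*sqrt(2)*n - 20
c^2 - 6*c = c*(c - 6)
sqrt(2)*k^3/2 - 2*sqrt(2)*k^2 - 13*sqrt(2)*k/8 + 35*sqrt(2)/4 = (k - 7/2)*(k - 5/2)*(sqrt(2)*k/2 + sqrt(2))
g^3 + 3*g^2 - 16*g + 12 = (g - 2)*(g - 1)*(g + 6)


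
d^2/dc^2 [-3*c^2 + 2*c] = -6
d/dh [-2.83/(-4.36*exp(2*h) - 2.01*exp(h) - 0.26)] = (-24.6776*exp(h) - 5.6883)*exp(h)/(4.36*exp(2*h) + 2.01*exp(h) + 0.26)^2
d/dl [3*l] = 3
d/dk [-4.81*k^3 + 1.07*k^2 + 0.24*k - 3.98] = -14.43*k^2 + 2.14*k + 0.24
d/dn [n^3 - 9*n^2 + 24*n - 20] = 3*n^2 - 18*n + 24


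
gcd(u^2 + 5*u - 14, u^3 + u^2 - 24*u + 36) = u - 2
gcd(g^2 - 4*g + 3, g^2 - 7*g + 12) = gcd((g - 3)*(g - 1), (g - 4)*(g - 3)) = g - 3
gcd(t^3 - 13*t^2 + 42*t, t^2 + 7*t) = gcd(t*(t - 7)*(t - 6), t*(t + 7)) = t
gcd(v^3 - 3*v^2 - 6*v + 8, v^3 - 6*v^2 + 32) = v^2 - 2*v - 8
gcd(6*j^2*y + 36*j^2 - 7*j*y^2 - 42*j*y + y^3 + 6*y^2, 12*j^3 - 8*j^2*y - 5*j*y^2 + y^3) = 6*j^2 - 7*j*y + y^2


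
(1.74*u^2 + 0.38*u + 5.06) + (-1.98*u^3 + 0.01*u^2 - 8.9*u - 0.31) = -1.98*u^3 + 1.75*u^2 - 8.52*u + 4.75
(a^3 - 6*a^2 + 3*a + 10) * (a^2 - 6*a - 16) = a^5 - 12*a^4 + 23*a^3 + 88*a^2 - 108*a - 160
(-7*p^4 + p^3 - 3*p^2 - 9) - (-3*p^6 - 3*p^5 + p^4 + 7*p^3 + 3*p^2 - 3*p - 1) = 3*p^6 + 3*p^5 - 8*p^4 - 6*p^3 - 6*p^2 + 3*p - 8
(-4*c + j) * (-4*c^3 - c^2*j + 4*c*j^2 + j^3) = 16*c^4 - 17*c^2*j^2 + j^4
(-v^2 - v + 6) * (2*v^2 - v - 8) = -2*v^4 - v^3 + 21*v^2 + 2*v - 48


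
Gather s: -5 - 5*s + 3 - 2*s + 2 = -7*s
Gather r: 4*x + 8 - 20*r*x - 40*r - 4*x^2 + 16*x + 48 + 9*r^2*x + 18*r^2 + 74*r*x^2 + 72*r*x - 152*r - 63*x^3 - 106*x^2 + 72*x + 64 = r^2*(9*x + 18) + r*(74*x^2 + 52*x - 192) - 63*x^3 - 110*x^2 + 92*x + 120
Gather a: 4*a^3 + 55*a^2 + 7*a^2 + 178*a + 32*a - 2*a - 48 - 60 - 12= 4*a^3 + 62*a^2 + 208*a - 120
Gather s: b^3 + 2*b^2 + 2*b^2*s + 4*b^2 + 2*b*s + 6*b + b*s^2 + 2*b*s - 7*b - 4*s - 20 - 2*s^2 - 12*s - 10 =b^3 + 6*b^2 - b + s^2*(b - 2) + s*(2*b^2 + 4*b - 16) - 30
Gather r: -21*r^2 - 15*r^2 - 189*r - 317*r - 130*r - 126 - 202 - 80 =-36*r^2 - 636*r - 408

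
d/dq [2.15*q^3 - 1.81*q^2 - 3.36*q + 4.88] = 6.45*q^2 - 3.62*q - 3.36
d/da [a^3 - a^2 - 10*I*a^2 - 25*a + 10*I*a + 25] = 3*a^2 - 2*a - 20*I*a - 25 + 10*I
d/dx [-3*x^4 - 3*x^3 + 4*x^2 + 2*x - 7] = -12*x^3 - 9*x^2 + 8*x + 2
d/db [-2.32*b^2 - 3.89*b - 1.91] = -4.64*b - 3.89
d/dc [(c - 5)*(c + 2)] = 2*c - 3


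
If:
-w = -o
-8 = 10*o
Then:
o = -4/5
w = -4/5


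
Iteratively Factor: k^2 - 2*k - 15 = (k + 3)*(k - 5)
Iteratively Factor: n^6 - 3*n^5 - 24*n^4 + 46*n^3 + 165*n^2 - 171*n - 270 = (n - 2)*(n^5 - n^4 - 26*n^3 - 6*n^2 + 153*n + 135) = (n - 5)*(n - 2)*(n^4 + 4*n^3 - 6*n^2 - 36*n - 27) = (n - 5)*(n - 2)*(n + 3)*(n^3 + n^2 - 9*n - 9) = (n - 5)*(n - 2)*(n + 1)*(n + 3)*(n^2 - 9) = (n - 5)*(n - 3)*(n - 2)*(n + 1)*(n + 3)*(n + 3)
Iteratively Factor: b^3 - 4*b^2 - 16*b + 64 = (b - 4)*(b^2 - 16) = (b - 4)*(b + 4)*(b - 4)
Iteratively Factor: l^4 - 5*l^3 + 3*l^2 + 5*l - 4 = (l - 1)*(l^3 - 4*l^2 - l + 4) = (l - 1)^2*(l^2 - 3*l - 4) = (l - 4)*(l - 1)^2*(l + 1)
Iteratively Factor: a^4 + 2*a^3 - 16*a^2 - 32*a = (a + 2)*(a^3 - 16*a) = (a - 4)*(a + 2)*(a^2 + 4*a) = a*(a - 4)*(a + 2)*(a + 4)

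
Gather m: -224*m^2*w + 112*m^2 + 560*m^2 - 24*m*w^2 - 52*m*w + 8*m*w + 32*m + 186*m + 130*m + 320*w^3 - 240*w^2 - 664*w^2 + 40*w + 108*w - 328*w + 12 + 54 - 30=m^2*(672 - 224*w) + m*(-24*w^2 - 44*w + 348) + 320*w^3 - 904*w^2 - 180*w + 36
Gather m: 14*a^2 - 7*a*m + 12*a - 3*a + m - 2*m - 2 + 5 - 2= 14*a^2 + 9*a + m*(-7*a - 1) + 1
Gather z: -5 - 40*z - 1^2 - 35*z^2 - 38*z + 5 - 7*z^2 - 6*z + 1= -42*z^2 - 84*z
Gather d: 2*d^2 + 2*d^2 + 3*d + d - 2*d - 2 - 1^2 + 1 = 4*d^2 + 2*d - 2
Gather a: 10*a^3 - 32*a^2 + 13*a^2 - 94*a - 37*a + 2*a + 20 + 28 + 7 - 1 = 10*a^3 - 19*a^2 - 129*a + 54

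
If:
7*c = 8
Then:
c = 8/7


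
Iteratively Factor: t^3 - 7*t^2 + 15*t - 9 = (t - 1)*(t^2 - 6*t + 9) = (t - 3)*(t - 1)*(t - 3)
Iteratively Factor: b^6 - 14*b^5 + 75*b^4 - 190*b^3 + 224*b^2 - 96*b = (b - 1)*(b^5 - 13*b^4 + 62*b^3 - 128*b^2 + 96*b) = (b - 4)*(b - 1)*(b^4 - 9*b^3 + 26*b^2 - 24*b) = (b - 4)*(b - 3)*(b - 1)*(b^3 - 6*b^2 + 8*b) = (b - 4)*(b - 3)*(b - 2)*(b - 1)*(b^2 - 4*b) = b*(b - 4)*(b - 3)*(b - 2)*(b - 1)*(b - 4)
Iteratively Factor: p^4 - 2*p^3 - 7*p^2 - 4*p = (p + 1)*(p^3 - 3*p^2 - 4*p) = (p + 1)^2*(p^2 - 4*p) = (p - 4)*(p + 1)^2*(p)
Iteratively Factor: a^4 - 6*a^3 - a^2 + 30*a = (a - 5)*(a^3 - a^2 - 6*a) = (a - 5)*(a - 3)*(a^2 + 2*a) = a*(a - 5)*(a - 3)*(a + 2)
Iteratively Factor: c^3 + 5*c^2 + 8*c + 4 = (c + 2)*(c^2 + 3*c + 2) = (c + 1)*(c + 2)*(c + 2)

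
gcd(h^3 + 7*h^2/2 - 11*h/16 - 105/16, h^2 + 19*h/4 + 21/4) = h^2 + 19*h/4 + 21/4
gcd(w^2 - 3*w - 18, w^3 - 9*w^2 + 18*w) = w - 6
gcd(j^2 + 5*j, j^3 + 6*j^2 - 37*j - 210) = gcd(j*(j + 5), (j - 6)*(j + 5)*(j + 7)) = j + 5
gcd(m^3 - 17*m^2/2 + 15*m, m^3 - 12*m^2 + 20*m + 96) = m - 6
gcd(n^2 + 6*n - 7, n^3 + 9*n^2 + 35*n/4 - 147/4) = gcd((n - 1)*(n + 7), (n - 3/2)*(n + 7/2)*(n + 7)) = n + 7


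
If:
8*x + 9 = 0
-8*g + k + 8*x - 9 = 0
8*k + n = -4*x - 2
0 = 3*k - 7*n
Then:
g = -2089/944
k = 35/118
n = 15/118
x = -9/8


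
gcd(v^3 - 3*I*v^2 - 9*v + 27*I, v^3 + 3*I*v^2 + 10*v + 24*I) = v - 3*I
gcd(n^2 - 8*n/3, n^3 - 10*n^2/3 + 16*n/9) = n^2 - 8*n/3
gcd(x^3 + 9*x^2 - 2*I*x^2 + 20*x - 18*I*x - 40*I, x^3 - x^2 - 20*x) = x + 4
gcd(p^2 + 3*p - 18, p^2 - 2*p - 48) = p + 6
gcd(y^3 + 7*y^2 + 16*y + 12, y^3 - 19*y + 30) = 1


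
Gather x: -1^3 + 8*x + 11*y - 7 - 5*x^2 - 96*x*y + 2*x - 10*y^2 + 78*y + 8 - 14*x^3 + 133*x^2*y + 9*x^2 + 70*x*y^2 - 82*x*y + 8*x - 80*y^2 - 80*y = -14*x^3 + x^2*(133*y + 4) + x*(70*y^2 - 178*y + 18) - 90*y^2 + 9*y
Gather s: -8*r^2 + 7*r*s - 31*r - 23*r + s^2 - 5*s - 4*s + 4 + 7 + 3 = -8*r^2 - 54*r + s^2 + s*(7*r - 9) + 14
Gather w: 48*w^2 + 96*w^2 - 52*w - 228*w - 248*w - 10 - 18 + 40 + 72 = 144*w^2 - 528*w + 84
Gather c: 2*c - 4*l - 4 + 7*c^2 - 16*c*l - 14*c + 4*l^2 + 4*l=7*c^2 + c*(-16*l - 12) + 4*l^2 - 4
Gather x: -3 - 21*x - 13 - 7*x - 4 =-28*x - 20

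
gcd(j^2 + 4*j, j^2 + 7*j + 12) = j + 4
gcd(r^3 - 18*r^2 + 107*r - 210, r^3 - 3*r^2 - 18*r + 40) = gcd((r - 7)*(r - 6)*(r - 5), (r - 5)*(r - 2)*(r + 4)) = r - 5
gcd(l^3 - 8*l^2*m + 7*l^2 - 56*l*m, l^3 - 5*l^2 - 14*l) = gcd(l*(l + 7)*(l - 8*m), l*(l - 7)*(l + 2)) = l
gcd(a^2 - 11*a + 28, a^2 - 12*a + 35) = a - 7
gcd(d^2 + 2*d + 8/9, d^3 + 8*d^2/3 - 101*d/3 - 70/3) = d + 2/3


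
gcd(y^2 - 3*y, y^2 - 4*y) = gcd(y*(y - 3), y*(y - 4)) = y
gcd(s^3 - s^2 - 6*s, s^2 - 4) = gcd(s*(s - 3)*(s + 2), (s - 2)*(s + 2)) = s + 2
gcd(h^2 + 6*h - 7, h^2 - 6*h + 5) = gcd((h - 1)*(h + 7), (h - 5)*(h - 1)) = h - 1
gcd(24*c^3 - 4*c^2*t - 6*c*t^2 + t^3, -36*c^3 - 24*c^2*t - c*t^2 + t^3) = -12*c^2 - 4*c*t + t^2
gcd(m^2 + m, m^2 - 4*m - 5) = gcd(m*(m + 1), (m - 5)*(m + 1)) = m + 1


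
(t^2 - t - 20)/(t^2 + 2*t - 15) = (t^2 - t - 20)/(t^2 + 2*t - 15)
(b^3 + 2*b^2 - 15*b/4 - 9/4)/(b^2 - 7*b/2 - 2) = (2*b^2 + 3*b - 9)/(2*(b - 4))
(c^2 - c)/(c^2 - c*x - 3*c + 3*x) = c*(c - 1)/(c^2 - c*x - 3*c + 3*x)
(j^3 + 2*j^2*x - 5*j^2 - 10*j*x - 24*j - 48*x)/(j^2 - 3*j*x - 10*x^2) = (-j^2 + 5*j + 24)/(-j + 5*x)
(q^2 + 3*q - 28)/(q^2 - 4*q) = (q + 7)/q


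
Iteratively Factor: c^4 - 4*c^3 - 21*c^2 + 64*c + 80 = (c + 4)*(c^3 - 8*c^2 + 11*c + 20) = (c + 1)*(c + 4)*(c^2 - 9*c + 20) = (c - 5)*(c + 1)*(c + 4)*(c - 4)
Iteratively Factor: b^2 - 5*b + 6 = (b - 2)*(b - 3)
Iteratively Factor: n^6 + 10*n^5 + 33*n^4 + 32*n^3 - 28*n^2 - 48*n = (n)*(n^5 + 10*n^4 + 33*n^3 + 32*n^2 - 28*n - 48) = n*(n - 1)*(n^4 + 11*n^3 + 44*n^2 + 76*n + 48) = n*(n - 1)*(n + 3)*(n^3 + 8*n^2 + 20*n + 16) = n*(n - 1)*(n + 2)*(n + 3)*(n^2 + 6*n + 8) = n*(n - 1)*(n + 2)^2*(n + 3)*(n + 4)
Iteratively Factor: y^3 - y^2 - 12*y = (y)*(y^2 - y - 12) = y*(y - 4)*(y + 3)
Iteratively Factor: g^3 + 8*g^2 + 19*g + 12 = (g + 3)*(g^2 + 5*g + 4) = (g + 1)*(g + 3)*(g + 4)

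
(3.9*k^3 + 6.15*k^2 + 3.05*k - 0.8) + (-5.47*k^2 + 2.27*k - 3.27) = 3.9*k^3 + 0.680000000000001*k^2 + 5.32*k - 4.07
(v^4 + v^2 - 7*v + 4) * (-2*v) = -2*v^5 - 2*v^3 + 14*v^2 - 8*v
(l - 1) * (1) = l - 1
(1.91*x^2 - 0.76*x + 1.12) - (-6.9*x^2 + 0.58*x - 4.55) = 8.81*x^2 - 1.34*x + 5.67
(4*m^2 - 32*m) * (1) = 4*m^2 - 32*m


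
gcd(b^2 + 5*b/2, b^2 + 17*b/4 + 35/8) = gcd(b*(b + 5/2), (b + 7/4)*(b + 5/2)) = b + 5/2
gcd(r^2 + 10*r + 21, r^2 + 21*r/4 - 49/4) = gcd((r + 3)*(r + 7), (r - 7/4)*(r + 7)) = r + 7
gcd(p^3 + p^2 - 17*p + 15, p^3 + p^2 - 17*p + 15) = p^3 + p^2 - 17*p + 15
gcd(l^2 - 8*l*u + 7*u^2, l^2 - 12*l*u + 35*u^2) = -l + 7*u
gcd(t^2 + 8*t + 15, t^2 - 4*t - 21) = t + 3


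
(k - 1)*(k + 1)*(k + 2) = k^3 + 2*k^2 - k - 2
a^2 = a^2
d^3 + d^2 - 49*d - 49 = (d - 7)*(d + 1)*(d + 7)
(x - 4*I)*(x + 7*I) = x^2 + 3*I*x + 28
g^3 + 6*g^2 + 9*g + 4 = (g + 1)^2*(g + 4)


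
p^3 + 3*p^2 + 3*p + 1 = (p + 1)^3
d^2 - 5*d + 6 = (d - 3)*(d - 2)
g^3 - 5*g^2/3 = g^2*(g - 5/3)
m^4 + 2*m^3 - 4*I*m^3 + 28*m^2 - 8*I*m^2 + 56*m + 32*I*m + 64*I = (m + 2)*(m - 8*I)*(m + 2*I)^2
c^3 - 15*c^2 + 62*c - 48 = (c - 8)*(c - 6)*(c - 1)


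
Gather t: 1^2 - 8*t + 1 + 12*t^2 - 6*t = 12*t^2 - 14*t + 2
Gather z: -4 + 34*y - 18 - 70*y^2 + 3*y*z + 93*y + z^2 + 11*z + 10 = -70*y^2 + 127*y + z^2 + z*(3*y + 11) - 12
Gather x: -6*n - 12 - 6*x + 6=-6*n - 6*x - 6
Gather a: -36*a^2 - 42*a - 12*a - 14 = -36*a^2 - 54*a - 14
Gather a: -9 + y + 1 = y - 8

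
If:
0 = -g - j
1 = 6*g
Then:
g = 1/6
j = -1/6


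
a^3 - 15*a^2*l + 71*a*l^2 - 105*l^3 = (a - 7*l)*(a - 5*l)*(a - 3*l)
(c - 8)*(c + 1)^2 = c^3 - 6*c^2 - 15*c - 8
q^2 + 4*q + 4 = (q + 2)^2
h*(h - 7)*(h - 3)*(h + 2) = h^4 - 8*h^3 + h^2 + 42*h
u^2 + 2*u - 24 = (u - 4)*(u + 6)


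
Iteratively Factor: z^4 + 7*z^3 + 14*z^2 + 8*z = (z + 1)*(z^3 + 6*z^2 + 8*z) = z*(z + 1)*(z^2 + 6*z + 8) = z*(z + 1)*(z + 4)*(z + 2)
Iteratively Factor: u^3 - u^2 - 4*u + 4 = (u - 2)*(u^2 + u - 2) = (u - 2)*(u - 1)*(u + 2)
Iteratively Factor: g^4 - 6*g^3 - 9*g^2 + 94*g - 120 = (g - 5)*(g^3 - g^2 - 14*g + 24) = (g - 5)*(g + 4)*(g^2 - 5*g + 6) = (g - 5)*(g - 3)*(g + 4)*(g - 2)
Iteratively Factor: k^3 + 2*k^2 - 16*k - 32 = (k + 2)*(k^2 - 16) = (k + 2)*(k + 4)*(k - 4)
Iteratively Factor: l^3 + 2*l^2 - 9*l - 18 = (l + 2)*(l^2 - 9) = (l + 2)*(l + 3)*(l - 3)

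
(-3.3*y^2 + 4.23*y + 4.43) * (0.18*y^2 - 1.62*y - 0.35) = -0.594*y^4 + 6.1074*y^3 - 4.9002*y^2 - 8.6571*y - 1.5505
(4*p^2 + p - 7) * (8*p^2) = 32*p^4 + 8*p^3 - 56*p^2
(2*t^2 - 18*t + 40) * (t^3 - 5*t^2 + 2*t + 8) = 2*t^5 - 28*t^4 + 134*t^3 - 220*t^2 - 64*t + 320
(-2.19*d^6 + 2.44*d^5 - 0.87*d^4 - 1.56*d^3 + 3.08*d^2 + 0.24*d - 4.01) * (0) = 0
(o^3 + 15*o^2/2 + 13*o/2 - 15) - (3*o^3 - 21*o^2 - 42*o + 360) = -2*o^3 + 57*o^2/2 + 97*o/2 - 375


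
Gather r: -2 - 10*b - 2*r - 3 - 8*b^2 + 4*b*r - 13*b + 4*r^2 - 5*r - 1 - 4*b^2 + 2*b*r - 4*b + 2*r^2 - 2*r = -12*b^2 - 27*b + 6*r^2 + r*(6*b - 9) - 6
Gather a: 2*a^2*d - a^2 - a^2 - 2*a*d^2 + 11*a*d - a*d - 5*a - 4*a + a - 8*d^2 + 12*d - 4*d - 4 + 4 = a^2*(2*d - 2) + a*(-2*d^2 + 10*d - 8) - 8*d^2 + 8*d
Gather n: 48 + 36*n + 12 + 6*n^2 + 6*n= 6*n^2 + 42*n + 60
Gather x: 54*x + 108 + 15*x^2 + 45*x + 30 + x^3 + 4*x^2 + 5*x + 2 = x^3 + 19*x^2 + 104*x + 140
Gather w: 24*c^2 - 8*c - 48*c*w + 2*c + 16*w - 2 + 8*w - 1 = 24*c^2 - 6*c + w*(24 - 48*c) - 3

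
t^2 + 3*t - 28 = (t - 4)*(t + 7)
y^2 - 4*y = y*(y - 4)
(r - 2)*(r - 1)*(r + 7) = r^3 + 4*r^2 - 19*r + 14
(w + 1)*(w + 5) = w^2 + 6*w + 5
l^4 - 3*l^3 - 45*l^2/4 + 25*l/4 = l*(l - 5)*(l - 1/2)*(l + 5/2)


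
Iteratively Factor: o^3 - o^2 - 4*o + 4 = (o - 2)*(o^2 + o - 2) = (o - 2)*(o - 1)*(o + 2)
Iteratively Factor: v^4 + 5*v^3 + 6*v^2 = (v + 3)*(v^3 + 2*v^2) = (v + 2)*(v + 3)*(v^2) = v*(v + 2)*(v + 3)*(v)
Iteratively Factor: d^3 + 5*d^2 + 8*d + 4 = (d + 1)*(d^2 + 4*d + 4) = (d + 1)*(d + 2)*(d + 2)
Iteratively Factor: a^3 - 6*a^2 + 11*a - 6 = (a - 3)*(a^2 - 3*a + 2) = (a - 3)*(a - 1)*(a - 2)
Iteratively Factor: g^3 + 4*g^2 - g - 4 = (g + 1)*(g^2 + 3*g - 4) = (g - 1)*(g + 1)*(g + 4)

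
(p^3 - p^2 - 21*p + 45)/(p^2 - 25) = (p^2 - 6*p + 9)/(p - 5)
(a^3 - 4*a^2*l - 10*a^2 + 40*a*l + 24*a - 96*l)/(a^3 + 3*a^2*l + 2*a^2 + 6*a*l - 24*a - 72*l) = (a^2 - 4*a*l - 6*a + 24*l)/(a^2 + 3*a*l + 6*a + 18*l)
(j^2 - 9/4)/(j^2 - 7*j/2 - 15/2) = (j - 3/2)/(j - 5)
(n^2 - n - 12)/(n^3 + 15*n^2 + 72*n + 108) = (n - 4)/(n^2 + 12*n + 36)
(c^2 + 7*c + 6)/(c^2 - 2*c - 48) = (c + 1)/(c - 8)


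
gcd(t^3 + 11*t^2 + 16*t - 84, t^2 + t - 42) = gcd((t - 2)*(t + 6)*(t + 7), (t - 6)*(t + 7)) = t + 7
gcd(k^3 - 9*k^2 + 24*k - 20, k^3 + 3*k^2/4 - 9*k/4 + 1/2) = 1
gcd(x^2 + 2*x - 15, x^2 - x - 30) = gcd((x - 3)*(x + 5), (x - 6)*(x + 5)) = x + 5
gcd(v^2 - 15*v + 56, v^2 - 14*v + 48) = v - 8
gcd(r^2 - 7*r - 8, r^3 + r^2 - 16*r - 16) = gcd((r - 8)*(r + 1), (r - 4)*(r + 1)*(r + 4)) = r + 1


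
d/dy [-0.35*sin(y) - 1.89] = -0.35*cos(y)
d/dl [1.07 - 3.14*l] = -3.14000000000000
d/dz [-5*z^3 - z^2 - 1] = z*(-15*z - 2)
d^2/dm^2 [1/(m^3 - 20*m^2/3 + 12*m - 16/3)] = 6*((20 - 9*m)*(3*m^3 - 20*m^2 + 36*m - 16) + (9*m^2 - 40*m + 36)^2)/(3*m^3 - 20*m^2 + 36*m - 16)^3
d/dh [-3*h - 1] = -3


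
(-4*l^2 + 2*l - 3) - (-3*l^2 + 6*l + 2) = -l^2 - 4*l - 5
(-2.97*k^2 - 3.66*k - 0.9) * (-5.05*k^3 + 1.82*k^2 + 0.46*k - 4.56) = 14.9985*k^5 + 13.0776*k^4 - 3.4824*k^3 + 10.2216*k^2 + 16.2756*k + 4.104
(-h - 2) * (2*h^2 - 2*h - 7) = -2*h^3 - 2*h^2 + 11*h + 14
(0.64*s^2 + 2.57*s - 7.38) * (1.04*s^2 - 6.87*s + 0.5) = 0.6656*s^4 - 1.724*s^3 - 25.0111*s^2 + 51.9856*s - 3.69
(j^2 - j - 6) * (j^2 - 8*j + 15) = j^4 - 9*j^3 + 17*j^2 + 33*j - 90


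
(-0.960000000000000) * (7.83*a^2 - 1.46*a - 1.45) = -7.5168*a^2 + 1.4016*a + 1.392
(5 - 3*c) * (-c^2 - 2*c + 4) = 3*c^3 + c^2 - 22*c + 20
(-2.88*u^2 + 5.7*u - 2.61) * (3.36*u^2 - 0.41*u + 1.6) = -9.6768*u^4 + 20.3328*u^3 - 15.7146*u^2 + 10.1901*u - 4.176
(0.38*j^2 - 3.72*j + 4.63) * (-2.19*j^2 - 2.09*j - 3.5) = -0.8322*j^4 + 7.3526*j^3 - 3.6949*j^2 + 3.3433*j - 16.205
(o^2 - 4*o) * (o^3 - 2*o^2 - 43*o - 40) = o^5 - 6*o^4 - 35*o^3 + 132*o^2 + 160*o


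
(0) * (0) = 0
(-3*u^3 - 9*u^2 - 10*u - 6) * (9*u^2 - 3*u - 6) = -27*u^5 - 72*u^4 - 45*u^3 + 30*u^2 + 78*u + 36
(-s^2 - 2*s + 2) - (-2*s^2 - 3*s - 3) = s^2 + s + 5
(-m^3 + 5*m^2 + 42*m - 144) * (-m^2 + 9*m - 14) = m^5 - 14*m^4 + 17*m^3 + 452*m^2 - 1884*m + 2016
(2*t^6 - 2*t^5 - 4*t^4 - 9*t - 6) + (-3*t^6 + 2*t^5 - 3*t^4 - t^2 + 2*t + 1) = -t^6 - 7*t^4 - t^2 - 7*t - 5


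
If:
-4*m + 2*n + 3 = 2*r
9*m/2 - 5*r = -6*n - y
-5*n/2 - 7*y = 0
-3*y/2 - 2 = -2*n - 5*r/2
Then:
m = 726/1423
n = 679/4269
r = 5453/8538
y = -485/8538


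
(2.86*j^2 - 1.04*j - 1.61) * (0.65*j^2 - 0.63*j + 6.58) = 1.859*j^4 - 2.4778*j^3 + 18.4275*j^2 - 5.8289*j - 10.5938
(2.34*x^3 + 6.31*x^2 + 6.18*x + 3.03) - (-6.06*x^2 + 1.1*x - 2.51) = 2.34*x^3 + 12.37*x^2 + 5.08*x + 5.54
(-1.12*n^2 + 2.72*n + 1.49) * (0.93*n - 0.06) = -1.0416*n^3 + 2.5968*n^2 + 1.2225*n - 0.0894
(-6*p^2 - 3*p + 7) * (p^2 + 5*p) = -6*p^4 - 33*p^3 - 8*p^2 + 35*p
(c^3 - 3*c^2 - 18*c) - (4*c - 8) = c^3 - 3*c^2 - 22*c + 8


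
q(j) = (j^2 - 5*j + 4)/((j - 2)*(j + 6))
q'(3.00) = 0.36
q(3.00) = -0.22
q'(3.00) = 0.36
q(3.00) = -0.22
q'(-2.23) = 0.63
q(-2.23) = -1.26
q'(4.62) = 0.11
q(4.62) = 0.08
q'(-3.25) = 1.17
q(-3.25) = -2.13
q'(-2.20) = 0.62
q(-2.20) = -1.24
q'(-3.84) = 1.88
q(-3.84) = -3.01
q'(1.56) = 1.44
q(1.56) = 0.41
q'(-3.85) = 1.90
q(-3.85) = -3.03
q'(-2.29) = 0.65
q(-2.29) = -1.30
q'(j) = (2*j - 5)/((j - 2)*(j + 6)) - (j^2 - 5*j + 4)/((j - 2)*(j + 6)^2) - (j^2 - 5*j + 4)/((j - 2)^2*(j + 6))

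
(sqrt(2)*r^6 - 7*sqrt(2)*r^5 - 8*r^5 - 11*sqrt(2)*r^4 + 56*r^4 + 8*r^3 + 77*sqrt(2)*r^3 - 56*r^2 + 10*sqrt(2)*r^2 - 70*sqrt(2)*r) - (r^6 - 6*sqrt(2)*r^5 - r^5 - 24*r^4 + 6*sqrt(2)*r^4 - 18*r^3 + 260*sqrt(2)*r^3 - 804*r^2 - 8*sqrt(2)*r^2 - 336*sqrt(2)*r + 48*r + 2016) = -r^6 + sqrt(2)*r^6 - 7*r^5 - sqrt(2)*r^5 - 17*sqrt(2)*r^4 + 80*r^4 - 183*sqrt(2)*r^3 + 26*r^3 + 18*sqrt(2)*r^2 + 748*r^2 - 48*r + 266*sqrt(2)*r - 2016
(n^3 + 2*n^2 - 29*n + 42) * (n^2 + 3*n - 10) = n^5 + 5*n^4 - 33*n^3 - 65*n^2 + 416*n - 420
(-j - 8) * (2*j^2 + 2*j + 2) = -2*j^3 - 18*j^2 - 18*j - 16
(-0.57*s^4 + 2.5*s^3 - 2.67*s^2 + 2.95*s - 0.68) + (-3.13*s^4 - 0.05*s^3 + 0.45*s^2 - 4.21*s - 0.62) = -3.7*s^4 + 2.45*s^3 - 2.22*s^2 - 1.26*s - 1.3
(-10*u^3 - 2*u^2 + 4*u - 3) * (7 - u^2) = 10*u^5 + 2*u^4 - 74*u^3 - 11*u^2 + 28*u - 21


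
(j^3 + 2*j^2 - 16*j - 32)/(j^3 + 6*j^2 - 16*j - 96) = (j + 2)/(j + 6)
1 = 1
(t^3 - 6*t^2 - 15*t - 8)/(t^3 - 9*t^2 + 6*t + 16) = (t + 1)/(t - 2)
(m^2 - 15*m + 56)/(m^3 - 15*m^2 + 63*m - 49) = (m - 8)/(m^2 - 8*m + 7)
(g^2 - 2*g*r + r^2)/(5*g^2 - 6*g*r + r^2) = (-g + r)/(-5*g + r)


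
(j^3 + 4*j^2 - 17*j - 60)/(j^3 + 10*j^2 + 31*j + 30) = (j - 4)/(j + 2)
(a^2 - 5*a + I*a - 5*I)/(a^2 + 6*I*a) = (a^2 + a*(-5 + I) - 5*I)/(a*(a + 6*I))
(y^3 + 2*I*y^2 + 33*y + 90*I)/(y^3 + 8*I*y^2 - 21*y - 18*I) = (y^2 - I*y + 30)/(y^2 + 5*I*y - 6)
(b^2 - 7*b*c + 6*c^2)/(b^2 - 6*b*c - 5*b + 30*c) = (b - c)/(b - 5)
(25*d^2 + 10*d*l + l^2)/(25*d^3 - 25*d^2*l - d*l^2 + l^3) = (5*d + l)/(5*d^2 - 6*d*l + l^2)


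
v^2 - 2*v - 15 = (v - 5)*(v + 3)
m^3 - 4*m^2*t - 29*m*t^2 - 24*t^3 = (m - 8*t)*(m + t)*(m + 3*t)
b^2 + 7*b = b*(b + 7)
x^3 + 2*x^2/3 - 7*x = x*(x - 7/3)*(x + 3)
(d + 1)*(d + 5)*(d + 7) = d^3 + 13*d^2 + 47*d + 35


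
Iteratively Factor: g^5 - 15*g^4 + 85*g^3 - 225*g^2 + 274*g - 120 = (g - 4)*(g^4 - 11*g^3 + 41*g^2 - 61*g + 30) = (g - 4)*(g - 2)*(g^3 - 9*g^2 + 23*g - 15) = (g - 5)*(g - 4)*(g - 2)*(g^2 - 4*g + 3) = (g - 5)*(g - 4)*(g - 3)*(g - 2)*(g - 1)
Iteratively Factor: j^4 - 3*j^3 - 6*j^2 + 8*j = (j - 4)*(j^3 + j^2 - 2*j) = (j - 4)*(j - 1)*(j^2 + 2*j) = j*(j - 4)*(j - 1)*(j + 2)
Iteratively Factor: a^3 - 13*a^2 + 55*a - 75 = (a - 3)*(a^2 - 10*a + 25) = (a - 5)*(a - 3)*(a - 5)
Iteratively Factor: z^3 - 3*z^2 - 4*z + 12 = (z - 3)*(z^2 - 4) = (z - 3)*(z + 2)*(z - 2)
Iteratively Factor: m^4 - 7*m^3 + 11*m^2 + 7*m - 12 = (m - 1)*(m^3 - 6*m^2 + 5*m + 12) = (m - 1)*(m + 1)*(m^2 - 7*m + 12) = (m - 4)*(m - 1)*(m + 1)*(m - 3)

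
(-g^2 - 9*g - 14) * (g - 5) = -g^3 - 4*g^2 + 31*g + 70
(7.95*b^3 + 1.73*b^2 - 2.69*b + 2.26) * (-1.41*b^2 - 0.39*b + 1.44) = -11.2095*b^5 - 5.5398*b^4 + 14.5662*b^3 + 0.353700000000001*b^2 - 4.755*b + 3.2544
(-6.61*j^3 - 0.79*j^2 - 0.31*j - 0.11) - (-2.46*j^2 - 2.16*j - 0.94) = -6.61*j^3 + 1.67*j^2 + 1.85*j + 0.83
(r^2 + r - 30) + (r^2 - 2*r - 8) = 2*r^2 - r - 38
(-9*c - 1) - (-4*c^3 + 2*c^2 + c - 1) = 4*c^3 - 2*c^2 - 10*c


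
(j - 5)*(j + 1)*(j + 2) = j^3 - 2*j^2 - 13*j - 10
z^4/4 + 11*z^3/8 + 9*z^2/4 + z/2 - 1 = (z/4 + 1/2)*(z - 1/2)*(z + 2)^2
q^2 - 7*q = q*(q - 7)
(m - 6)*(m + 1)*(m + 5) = m^3 - 31*m - 30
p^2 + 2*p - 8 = (p - 2)*(p + 4)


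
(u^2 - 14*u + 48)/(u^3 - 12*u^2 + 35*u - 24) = (u - 6)/(u^2 - 4*u + 3)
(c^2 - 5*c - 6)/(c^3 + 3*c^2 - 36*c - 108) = (c + 1)/(c^2 + 9*c + 18)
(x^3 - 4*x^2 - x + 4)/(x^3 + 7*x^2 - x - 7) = (x - 4)/(x + 7)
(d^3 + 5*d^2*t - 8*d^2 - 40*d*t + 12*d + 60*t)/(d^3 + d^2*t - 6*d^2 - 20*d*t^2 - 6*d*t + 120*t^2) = (2 - d)/(-d + 4*t)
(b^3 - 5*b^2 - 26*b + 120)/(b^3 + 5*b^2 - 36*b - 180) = (b - 4)/(b + 6)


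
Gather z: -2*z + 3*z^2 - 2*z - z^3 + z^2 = -z^3 + 4*z^2 - 4*z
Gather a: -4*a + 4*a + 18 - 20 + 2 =0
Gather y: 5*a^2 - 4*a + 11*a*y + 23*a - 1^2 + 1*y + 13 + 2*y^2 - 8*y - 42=5*a^2 + 19*a + 2*y^2 + y*(11*a - 7) - 30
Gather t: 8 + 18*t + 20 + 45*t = 63*t + 28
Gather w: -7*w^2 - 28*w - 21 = -7*w^2 - 28*w - 21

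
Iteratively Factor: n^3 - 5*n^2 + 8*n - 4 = (n - 2)*(n^2 - 3*n + 2) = (n - 2)*(n - 1)*(n - 2)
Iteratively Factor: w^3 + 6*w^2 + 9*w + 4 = (w + 1)*(w^2 + 5*w + 4) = (w + 1)*(w + 4)*(w + 1)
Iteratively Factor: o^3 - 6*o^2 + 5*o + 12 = (o + 1)*(o^2 - 7*o + 12) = (o - 3)*(o + 1)*(o - 4)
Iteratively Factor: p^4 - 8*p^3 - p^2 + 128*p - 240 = (p - 4)*(p^3 - 4*p^2 - 17*p + 60) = (p - 5)*(p - 4)*(p^2 + p - 12) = (p - 5)*(p - 4)*(p - 3)*(p + 4)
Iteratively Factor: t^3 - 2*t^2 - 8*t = (t - 4)*(t^2 + 2*t) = (t - 4)*(t + 2)*(t)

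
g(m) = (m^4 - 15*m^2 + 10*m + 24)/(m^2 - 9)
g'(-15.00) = -30.07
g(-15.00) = 218.17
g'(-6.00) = -13.11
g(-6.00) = 26.67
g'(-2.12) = -17.15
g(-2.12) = 9.86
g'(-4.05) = -17.17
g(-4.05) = 0.88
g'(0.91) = 1.17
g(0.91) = -2.61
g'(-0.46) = -2.47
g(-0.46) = -1.85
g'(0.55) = 0.31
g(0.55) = -2.88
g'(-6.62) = -14.00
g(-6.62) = 35.06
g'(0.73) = 0.74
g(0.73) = -2.79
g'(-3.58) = -36.89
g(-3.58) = -10.42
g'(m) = -2*m*(m^4 - 15*m^2 + 10*m + 24)/(m^2 - 9)^2 + (4*m^3 - 30*m + 10)/(m^2 - 9) = 2*(m^3 + 6*m^2 + 9*m - 5)/(m^2 + 6*m + 9)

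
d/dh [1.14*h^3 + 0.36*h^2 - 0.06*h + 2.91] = 3.42*h^2 + 0.72*h - 0.06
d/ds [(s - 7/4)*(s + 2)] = 2*s + 1/4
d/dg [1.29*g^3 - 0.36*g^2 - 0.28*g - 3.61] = 3.87*g^2 - 0.72*g - 0.28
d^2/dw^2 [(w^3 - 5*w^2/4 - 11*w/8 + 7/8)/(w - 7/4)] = 2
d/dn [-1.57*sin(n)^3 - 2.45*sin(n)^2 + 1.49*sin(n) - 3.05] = (-4.71*sin(n)^2 - 4.9*sin(n) + 1.49)*cos(n)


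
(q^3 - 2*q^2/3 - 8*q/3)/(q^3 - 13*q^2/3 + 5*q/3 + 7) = q*(3*q^2 - 2*q - 8)/(3*q^3 - 13*q^2 + 5*q + 21)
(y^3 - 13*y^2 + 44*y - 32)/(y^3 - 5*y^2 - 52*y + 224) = (y - 1)/(y + 7)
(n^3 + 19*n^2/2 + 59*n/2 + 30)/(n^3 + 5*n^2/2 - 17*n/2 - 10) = (2*n^2 + 11*n + 15)/(2*n^2 - 3*n - 5)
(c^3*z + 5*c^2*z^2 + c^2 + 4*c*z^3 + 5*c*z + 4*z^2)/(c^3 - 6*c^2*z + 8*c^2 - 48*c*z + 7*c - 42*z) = (c^3*z + 5*c^2*z^2 + c^2 + 4*c*z^3 + 5*c*z + 4*z^2)/(c^3 - 6*c^2*z + 8*c^2 - 48*c*z + 7*c - 42*z)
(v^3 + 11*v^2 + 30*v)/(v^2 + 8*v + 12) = v*(v + 5)/(v + 2)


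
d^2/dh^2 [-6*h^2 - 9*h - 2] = -12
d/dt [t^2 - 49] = 2*t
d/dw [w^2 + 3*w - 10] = 2*w + 3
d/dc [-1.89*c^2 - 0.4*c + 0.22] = -3.78*c - 0.4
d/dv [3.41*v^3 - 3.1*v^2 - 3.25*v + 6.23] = 10.23*v^2 - 6.2*v - 3.25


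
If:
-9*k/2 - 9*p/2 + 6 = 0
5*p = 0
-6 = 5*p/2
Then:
No Solution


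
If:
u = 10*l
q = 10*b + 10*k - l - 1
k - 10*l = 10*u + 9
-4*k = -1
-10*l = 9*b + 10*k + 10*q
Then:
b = -35/218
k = 1/4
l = -7/88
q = -249/9592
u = -35/44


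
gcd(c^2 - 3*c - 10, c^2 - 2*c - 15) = c - 5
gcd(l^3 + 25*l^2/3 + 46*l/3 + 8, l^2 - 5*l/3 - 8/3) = l + 1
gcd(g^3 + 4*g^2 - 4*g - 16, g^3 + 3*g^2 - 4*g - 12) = g^2 - 4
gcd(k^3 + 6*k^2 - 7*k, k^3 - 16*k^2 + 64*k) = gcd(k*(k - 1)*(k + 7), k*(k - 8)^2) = k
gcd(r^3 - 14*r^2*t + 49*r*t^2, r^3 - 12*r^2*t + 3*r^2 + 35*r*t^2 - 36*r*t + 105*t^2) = r - 7*t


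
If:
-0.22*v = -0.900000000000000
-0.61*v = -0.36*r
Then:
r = 6.93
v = 4.09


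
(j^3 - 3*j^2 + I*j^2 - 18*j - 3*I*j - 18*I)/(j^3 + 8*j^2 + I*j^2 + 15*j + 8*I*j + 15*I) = (j - 6)/(j + 5)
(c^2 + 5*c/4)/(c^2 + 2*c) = (c + 5/4)/(c + 2)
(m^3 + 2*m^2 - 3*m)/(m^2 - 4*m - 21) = m*(m - 1)/(m - 7)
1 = 1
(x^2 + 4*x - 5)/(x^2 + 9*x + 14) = (x^2 + 4*x - 5)/(x^2 + 9*x + 14)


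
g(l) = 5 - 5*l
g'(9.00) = -5.00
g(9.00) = -40.00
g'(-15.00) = -5.00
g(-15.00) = 80.00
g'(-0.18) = -5.00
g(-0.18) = 5.90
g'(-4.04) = -5.00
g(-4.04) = 25.20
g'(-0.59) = -5.00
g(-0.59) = 7.95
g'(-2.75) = -5.00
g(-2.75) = 18.75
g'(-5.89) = -5.00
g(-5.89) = 34.45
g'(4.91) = -5.00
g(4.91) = -19.55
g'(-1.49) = -5.00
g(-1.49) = 12.45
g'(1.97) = -5.00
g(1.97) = -4.85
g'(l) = -5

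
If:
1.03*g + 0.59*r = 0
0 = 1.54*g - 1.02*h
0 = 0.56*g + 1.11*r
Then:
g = 0.00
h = 0.00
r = 0.00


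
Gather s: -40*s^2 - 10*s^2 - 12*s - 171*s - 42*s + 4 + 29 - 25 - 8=-50*s^2 - 225*s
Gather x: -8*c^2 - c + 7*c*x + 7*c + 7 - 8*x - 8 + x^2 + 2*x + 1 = -8*c^2 + 6*c + x^2 + x*(7*c - 6)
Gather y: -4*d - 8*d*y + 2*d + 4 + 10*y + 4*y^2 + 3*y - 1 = -2*d + 4*y^2 + y*(13 - 8*d) + 3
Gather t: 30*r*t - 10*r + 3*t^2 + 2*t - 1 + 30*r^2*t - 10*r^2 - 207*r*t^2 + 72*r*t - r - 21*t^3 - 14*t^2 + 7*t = -10*r^2 - 11*r - 21*t^3 + t^2*(-207*r - 11) + t*(30*r^2 + 102*r + 9) - 1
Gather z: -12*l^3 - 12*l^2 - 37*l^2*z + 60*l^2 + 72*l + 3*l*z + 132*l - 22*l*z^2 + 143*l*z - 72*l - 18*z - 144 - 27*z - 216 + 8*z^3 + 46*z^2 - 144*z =-12*l^3 + 48*l^2 + 132*l + 8*z^3 + z^2*(46 - 22*l) + z*(-37*l^2 + 146*l - 189) - 360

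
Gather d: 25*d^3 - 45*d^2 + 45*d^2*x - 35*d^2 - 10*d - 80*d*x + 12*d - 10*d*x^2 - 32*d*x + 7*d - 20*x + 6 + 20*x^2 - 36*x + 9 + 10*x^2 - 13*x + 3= 25*d^3 + d^2*(45*x - 80) + d*(-10*x^2 - 112*x + 9) + 30*x^2 - 69*x + 18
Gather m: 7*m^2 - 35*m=7*m^2 - 35*m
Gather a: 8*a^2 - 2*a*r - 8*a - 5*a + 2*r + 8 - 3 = 8*a^2 + a*(-2*r - 13) + 2*r + 5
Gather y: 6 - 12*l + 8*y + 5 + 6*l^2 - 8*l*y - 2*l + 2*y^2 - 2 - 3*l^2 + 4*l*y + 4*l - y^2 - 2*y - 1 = 3*l^2 - 10*l + y^2 + y*(6 - 4*l) + 8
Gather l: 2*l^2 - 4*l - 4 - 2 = 2*l^2 - 4*l - 6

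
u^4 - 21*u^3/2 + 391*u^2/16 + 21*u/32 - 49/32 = (u - 7)*(u - 7/2)*(u - 1/4)*(u + 1/4)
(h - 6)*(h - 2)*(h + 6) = h^3 - 2*h^2 - 36*h + 72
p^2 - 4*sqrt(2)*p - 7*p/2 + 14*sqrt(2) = (p - 7/2)*(p - 4*sqrt(2))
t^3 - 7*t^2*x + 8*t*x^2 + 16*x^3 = (t - 4*x)^2*(t + x)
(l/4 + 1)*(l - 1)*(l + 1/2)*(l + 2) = l^4/4 + 11*l^3/8 + 9*l^2/8 - 7*l/4 - 1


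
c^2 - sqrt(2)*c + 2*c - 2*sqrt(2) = (c + 2)*(c - sqrt(2))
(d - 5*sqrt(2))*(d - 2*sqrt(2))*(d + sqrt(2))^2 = d^4 - 5*sqrt(2)*d^3 - 6*d^2 + 26*sqrt(2)*d + 40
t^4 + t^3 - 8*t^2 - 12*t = t*(t - 3)*(t + 2)^2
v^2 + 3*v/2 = v*(v + 3/2)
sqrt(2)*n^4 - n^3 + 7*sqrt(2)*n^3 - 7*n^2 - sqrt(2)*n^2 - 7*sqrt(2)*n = n*(n + 7)*(n - sqrt(2))*(sqrt(2)*n + 1)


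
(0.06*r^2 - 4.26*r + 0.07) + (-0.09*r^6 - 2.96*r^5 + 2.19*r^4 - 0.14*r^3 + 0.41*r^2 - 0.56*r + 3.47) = -0.09*r^6 - 2.96*r^5 + 2.19*r^4 - 0.14*r^3 + 0.47*r^2 - 4.82*r + 3.54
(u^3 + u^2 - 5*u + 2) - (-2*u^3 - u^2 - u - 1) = 3*u^3 + 2*u^2 - 4*u + 3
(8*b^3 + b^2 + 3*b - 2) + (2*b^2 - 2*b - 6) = 8*b^3 + 3*b^2 + b - 8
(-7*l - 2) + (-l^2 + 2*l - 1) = -l^2 - 5*l - 3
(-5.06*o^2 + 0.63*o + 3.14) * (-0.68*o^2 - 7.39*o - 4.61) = 3.4408*o^4 + 36.965*o^3 + 16.5357*o^2 - 26.1089*o - 14.4754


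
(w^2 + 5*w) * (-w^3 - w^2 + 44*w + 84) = -w^5 - 6*w^4 + 39*w^3 + 304*w^2 + 420*w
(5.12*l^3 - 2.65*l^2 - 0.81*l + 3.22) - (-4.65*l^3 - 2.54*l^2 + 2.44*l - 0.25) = 9.77*l^3 - 0.11*l^2 - 3.25*l + 3.47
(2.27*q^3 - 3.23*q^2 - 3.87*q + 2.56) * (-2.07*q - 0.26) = -4.6989*q^4 + 6.0959*q^3 + 8.8507*q^2 - 4.293*q - 0.6656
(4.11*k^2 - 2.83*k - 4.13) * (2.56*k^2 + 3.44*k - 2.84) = 10.5216*k^4 + 6.8936*k^3 - 31.9804*k^2 - 6.17*k + 11.7292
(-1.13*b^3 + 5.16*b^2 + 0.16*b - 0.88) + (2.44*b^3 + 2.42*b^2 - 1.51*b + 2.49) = 1.31*b^3 + 7.58*b^2 - 1.35*b + 1.61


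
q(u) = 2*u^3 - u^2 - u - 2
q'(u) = 6*u^2 - 2*u - 1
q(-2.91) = -56.84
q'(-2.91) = 55.63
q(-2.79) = -50.43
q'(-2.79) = 51.28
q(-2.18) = -25.29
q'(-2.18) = 31.87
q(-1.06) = -4.45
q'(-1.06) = 7.86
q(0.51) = -2.50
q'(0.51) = -0.46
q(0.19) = -2.21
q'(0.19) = -1.16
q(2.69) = 27.00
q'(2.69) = 37.04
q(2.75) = 29.28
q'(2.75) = 38.88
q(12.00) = 3298.00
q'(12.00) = 839.00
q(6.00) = 388.00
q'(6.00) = 203.00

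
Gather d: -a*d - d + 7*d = d*(6 - a)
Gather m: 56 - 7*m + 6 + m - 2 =60 - 6*m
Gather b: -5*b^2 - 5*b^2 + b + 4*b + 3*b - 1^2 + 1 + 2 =-10*b^2 + 8*b + 2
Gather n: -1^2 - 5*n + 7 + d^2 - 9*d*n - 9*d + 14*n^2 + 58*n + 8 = d^2 - 9*d + 14*n^2 + n*(53 - 9*d) + 14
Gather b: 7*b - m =7*b - m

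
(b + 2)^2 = b^2 + 4*b + 4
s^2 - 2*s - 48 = (s - 8)*(s + 6)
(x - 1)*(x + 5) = x^2 + 4*x - 5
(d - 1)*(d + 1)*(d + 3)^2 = d^4 + 6*d^3 + 8*d^2 - 6*d - 9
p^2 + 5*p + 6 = (p + 2)*(p + 3)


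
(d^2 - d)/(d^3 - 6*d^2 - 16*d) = (1 - d)/(-d^2 + 6*d + 16)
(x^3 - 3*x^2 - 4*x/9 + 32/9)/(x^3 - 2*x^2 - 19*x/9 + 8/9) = (3*x - 4)/(3*x - 1)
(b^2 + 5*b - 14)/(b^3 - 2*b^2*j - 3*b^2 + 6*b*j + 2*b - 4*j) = (b + 7)/(b^2 - 2*b*j - b + 2*j)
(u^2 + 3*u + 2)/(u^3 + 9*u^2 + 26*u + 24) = (u + 1)/(u^2 + 7*u + 12)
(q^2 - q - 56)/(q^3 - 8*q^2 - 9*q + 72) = (q + 7)/(q^2 - 9)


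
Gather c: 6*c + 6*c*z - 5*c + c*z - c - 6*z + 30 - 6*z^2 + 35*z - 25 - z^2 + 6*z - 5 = 7*c*z - 7*z^2 + 35*z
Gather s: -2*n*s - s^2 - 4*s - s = -s^2 + s*(-2*n - 5)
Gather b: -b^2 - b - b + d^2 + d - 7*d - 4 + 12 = -b^2 - 2*b + d^2 - 6*d + 8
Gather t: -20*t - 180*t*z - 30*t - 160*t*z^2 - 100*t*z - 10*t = t*(-160*z^2 - 280*z - 60)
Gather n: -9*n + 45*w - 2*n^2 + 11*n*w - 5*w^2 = -2*n^2 + n*(11*w - 9) - 5*w^2 + 45*w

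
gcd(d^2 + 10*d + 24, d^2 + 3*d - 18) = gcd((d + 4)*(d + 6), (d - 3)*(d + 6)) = d + 6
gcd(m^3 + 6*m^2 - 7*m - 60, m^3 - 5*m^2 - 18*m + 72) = m^2 + m - 12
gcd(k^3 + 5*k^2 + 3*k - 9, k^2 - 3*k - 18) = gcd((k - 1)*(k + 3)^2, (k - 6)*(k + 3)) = k + 3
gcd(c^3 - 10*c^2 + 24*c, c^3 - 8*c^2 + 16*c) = c^2 - 4*c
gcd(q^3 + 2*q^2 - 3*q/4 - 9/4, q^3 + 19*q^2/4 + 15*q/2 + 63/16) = q^2 + 3*q + 9/4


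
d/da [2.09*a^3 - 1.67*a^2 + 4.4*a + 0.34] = 6.27*a^2 - 3.34*a + 4.4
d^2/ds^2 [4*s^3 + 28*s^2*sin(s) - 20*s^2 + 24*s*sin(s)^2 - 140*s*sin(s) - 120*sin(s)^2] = -28*s^2*sin(s) + 140*s*sin(s) + 112*s*cos(s) + 48*s*cos(2*s) + 24*s + 56*sin(s) + 48*sin(2*s) - 280*cos(s) - 240*cos(2*s) - 40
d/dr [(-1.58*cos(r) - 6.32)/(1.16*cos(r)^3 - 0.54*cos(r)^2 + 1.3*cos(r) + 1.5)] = (-3.6656*cos(r)^3 - 21.1404*cos(r)^2 + 6.8256*cos(r) - 5.846)*sin(r)/(1.3456*cos(r)^6 - 1.2528*cos(r)^5 + 3.3076*cos(r)^4 + 2.076*cos(r)^3 + 0.07*cos(r)^2 + 3.9*cos(r) + 2.25)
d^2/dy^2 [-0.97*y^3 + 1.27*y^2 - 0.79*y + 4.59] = 2.54 - 5.82*y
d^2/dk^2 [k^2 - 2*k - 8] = 2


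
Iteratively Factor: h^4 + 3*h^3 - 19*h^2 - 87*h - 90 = (h + 2)*(h^3 + h^2 - 21*h - 45) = (h + 2)*(h + 3)*(h^2 - 2*h - 15) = (h + 2)*(h + 3)^2*(h - 5)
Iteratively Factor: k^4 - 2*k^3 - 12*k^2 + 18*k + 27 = (k + 1)*(k^3 - 3*k^2 - 9*k + 27) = (k - 3)*(k + 1)*(k^2 - 9) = (k - 3)^2*(k + 1)*(k + 3)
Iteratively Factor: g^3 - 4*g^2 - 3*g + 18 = (g - 3)*(g^2 - g - 6) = (g - 3)*(g + 2)*(g - 3)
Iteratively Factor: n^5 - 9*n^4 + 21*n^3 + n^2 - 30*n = (n)*(n^4 - 9*n^3 + 21*n^2 + n - 30) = n*(n + 1)*(n^3 - 10*n^2 + 31*n - 30) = n*(n - 3)*(n + 1)*(n^2 - 7*n + 10) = n*(n - 3)*(n - 2)*(n + 1)*(n - 5)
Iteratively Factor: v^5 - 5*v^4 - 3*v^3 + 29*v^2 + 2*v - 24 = (v - 4)*(v^4 - v^3 - 7*v^2 + v + 6) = (v - 4)*(v - 1)*(v^3 - 7*v - 6) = (v - 4)*(v - 3)*(v - 1)*(v^2 + 3*v + 2) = (v - 4)*(v - 3)*(v - 1)*(v + 1)*(v + 2)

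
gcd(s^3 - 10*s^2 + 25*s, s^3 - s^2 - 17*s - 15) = s - 5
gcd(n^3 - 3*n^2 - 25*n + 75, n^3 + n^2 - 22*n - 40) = n - 5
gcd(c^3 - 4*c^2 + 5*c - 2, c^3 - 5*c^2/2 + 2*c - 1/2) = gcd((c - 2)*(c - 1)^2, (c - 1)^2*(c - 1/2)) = c^2 - 2*c + 1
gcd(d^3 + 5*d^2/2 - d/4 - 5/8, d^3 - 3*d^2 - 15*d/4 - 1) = d + 1/2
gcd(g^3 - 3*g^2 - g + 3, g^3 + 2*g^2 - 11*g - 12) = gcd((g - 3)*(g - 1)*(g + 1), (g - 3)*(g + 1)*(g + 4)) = g^2 - 2*g - 3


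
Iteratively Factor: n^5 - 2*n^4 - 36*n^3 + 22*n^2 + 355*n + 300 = (n - 5)*(n^4 + 3*n^3 - 21*n^2 - 83*n - 60) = (n - 5)^2*(n^3 + 8*n^2 + 19*n + 12) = (n - 5)^2*(n + 3)*(n^2 + 5*n + 4) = (n - 5)^2*(n + 1)*(n + 3)*(n + 4)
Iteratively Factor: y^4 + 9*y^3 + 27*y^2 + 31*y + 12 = (y + 1)*(y^3 + 8*y^2 + 19*y + 12) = (y + 1)^2*(y^2 + 7*y + 12) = (y + 1)^2*(y + 4)*(y + 3)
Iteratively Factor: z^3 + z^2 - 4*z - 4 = (z - 2)*(z^2 + 3*z + 2) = (z - 2)*(z + 1)*(z + 2)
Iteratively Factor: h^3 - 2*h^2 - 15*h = (h - 5)*(h^2 + 3*h) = (h - 5)*(h + 3)*(h)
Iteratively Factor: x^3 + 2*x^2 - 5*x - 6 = (x + 1)*(x^2 + x - 6) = (x - 2)*(x + 1)*(x + 3)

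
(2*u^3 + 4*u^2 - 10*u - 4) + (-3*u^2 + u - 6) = 2*u^3 + u^2 - 9*u - 10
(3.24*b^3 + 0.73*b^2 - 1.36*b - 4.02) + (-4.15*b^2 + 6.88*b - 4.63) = 3.24*b^3 - 3.42*b^2 + 5.52*b - 8.65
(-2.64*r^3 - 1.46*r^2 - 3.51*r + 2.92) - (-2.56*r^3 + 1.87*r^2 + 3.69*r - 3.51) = -0.0800000000000001*r^3 - 3.33*r^2 - 7.2*r + 6.43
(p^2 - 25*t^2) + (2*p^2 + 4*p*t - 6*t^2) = 3*p^2 + 4*p*t - 31*t^2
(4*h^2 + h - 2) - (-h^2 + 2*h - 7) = 5*h^2 - h + 5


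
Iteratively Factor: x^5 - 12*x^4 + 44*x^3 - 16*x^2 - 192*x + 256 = (x - 4)*(x^4 - 8*x^3 + 12*x^2 + 32*x - 64) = (x - 4)^2*(x^3 - 4*x^2 - 4*x + 16) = (x - 4)^3*(x^2 - 4) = (x - 4)^3*(x - 2)*(x + 2)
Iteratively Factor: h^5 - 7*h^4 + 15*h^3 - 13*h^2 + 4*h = (h - 1)*(h^4 - 6*h^3 + 9*h^2 - 4*h) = (h - 4)*(h - 1)*(h^3 - 2*h^2 + h) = (h - 4)*(h - 1)^2*(h^2 - h) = h*(h - 4)*(h - 1)^2*(h - 1)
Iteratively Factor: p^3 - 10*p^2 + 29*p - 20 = (p - 1)*(p^2 - 9*p + 20) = (p - 5)*(p - 1)*(p - 4)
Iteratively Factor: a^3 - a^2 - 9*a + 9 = (a + 3)*(a^2 - 4*a + 3) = (a - 3)*(a + 3)*(a - 1)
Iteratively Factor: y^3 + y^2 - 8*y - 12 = (y + 2)*(y^2 - y - 6) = (y + 2)^2*(y - 3)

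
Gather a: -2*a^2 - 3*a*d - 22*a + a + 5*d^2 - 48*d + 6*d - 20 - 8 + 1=-2*a^2 + a*(-3*d - 21) + 5*d^2 - 42*d - 27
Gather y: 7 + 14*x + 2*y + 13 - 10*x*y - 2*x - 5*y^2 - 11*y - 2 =12*x - 5*y^2 + y*(-10*x - 9) + 18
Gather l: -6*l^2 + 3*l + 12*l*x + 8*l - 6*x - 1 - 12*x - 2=-6*l^2 + l*(12*x + 11) - 18*x - 3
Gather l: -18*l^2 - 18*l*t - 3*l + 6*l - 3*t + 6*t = -18*l^2 + l*(3 - 18*t) + 3*t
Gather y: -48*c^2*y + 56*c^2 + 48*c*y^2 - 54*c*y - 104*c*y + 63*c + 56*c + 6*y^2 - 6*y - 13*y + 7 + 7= 56*c^2 + 119*c + y^2*(48*c + 6) + y*(-48*c^2 - 158*c - 19) + 14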